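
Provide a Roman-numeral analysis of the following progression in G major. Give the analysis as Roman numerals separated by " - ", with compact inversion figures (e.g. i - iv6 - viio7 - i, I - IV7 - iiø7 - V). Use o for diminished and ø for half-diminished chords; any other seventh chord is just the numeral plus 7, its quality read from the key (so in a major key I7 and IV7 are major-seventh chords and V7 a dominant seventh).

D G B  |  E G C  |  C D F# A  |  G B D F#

D-G-B: major triad on G = scale degree 1 → I64.
E-G-C has root C, degree 4 in G major, so IV6.
C-D-F#-A: root D is the dominant; dominant seventh chord there is V42.
G-B-D-F# has root G, degree 1 in G major, so I7.

I64 - IV6 - V42 - I7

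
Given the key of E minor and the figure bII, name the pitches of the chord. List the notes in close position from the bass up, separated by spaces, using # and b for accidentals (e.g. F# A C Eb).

F A C

Scale degree 2 in E minor is F#; lowering it a half step gives F. bII is the Neapolitan chord — a major triad on the lowered second degree.
So the chord is F-A-C.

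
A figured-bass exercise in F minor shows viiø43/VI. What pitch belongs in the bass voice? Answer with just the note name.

Gb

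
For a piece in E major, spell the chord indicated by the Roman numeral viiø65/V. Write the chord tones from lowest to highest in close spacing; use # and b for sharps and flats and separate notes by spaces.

C# E G# A#

The slash marks an applied leading-tone chord: viio of V. In E major, V is B, so the leading tone to it is A#, a half step below.
Building a half-diminished seventh chord on A# gives A#-C#-E-G#.
With the 65 figure the chord is in first inversion; from the bass C# upward in close position it reads C#-E-G#-A#.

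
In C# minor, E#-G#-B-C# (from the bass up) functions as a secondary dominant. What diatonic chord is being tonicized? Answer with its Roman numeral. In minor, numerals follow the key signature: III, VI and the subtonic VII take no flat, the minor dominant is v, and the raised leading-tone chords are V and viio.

iv

The chord is a dominant seventh chord on C#.
A dominant resolves down a perfect fifth: C# → F#. In C# minor, F# is scale degree 4, i.e. iv.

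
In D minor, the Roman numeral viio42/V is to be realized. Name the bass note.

F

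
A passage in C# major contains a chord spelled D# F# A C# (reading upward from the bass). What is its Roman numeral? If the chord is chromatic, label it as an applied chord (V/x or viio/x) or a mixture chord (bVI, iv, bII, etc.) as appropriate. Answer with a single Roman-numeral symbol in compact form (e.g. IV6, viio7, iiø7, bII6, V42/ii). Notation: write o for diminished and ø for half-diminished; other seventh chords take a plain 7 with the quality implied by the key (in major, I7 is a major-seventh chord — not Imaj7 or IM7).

Stacked in thirds the chord is D#-F#-A-C#: a half-diminished seventh chord on D#.
D# is the second degree of C# major. This is the half-diminished supertonic seventh, borrowed from the parallel minor.

iiø7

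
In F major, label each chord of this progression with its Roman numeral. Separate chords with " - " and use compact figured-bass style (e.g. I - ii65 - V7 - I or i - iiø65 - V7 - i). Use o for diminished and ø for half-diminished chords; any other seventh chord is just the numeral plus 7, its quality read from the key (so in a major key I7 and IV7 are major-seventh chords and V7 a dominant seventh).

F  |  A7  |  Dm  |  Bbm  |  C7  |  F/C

I - V7/vi - vi - iv - V7 - I64

F: root F is the tonic; major triad there is I.
A7: a dominant seventh chord on A, the applied dominant of vi → V7/vi.
Dm: minor triad on D = scale degree 6 → vi.
Bbm: minor triad on Bb — chromatic; iv (borrowed from the parallel minor).
C7 has root C, degree 5 in F major, so V7.
F/C has root F, degree 1 in F major, so I64.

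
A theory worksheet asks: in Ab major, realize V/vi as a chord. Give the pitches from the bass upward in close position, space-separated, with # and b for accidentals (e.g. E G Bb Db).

The slash means an applied dominant: we want the dominant of vi. In Ab major, vi is F minor, and its dominant is built on C.
Building a major triad on C gives C-E-G.

C E G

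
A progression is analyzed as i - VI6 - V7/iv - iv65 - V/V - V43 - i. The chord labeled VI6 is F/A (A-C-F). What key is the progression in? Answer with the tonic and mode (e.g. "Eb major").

A minor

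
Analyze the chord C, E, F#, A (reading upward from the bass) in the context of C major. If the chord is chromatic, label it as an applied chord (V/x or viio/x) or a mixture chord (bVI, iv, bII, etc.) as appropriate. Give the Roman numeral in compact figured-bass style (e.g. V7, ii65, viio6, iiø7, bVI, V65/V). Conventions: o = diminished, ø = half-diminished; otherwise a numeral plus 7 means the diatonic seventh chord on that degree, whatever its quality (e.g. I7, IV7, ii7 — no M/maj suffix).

viiø43/V

The pitches F#-A-C-E form a half-diminished seventh chord rooted on F#.
F# sits a half step below G (V in C major); a diminished chord there is the applied leading-tone chord of V.
With C in the bass the chord is in second inversion, so the figured bass is 43.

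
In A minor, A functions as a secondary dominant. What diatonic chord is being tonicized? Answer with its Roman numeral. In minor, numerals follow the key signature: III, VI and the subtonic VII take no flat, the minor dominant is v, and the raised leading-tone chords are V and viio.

The chord is a major triad on A.
A dominant resolves down a perfect fifth: A → D. In A minor, D is scale degree 4, i.e. iv.

iv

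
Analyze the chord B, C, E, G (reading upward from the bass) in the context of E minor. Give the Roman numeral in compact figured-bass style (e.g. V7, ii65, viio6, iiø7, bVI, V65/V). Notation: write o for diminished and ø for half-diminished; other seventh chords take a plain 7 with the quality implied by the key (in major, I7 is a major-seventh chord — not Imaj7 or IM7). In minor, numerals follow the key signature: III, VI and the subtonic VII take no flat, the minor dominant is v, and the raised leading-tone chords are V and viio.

VI42

Stacked in thirds the chord is C-E-G-B: a major seventh chord on C.
C is scale degree 6 in E minor, and a major seventh chord on that degree is written VI7.
With B in the bass the chord is in third inversion, so the figured bass is 42.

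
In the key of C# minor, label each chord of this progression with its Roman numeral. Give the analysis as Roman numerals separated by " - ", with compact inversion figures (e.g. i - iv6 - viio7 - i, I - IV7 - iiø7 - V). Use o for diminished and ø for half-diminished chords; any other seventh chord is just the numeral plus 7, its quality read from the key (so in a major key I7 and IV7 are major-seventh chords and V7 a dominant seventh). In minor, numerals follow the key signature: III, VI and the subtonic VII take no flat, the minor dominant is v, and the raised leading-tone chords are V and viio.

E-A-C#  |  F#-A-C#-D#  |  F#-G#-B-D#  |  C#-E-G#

VI64 - iiø65 - v42 - i

E-A-C# has root A, degree 6 in C# minor, so VI64.
F#-A-C#-D#: half-diminished seventh chord on D# = scale degree 2 → iiø65.
F#-G#-B-D# has root G#, degree 5 in C# minor, so v42.
C#-E-G#: minor triad on C# = scale degree 1 → i.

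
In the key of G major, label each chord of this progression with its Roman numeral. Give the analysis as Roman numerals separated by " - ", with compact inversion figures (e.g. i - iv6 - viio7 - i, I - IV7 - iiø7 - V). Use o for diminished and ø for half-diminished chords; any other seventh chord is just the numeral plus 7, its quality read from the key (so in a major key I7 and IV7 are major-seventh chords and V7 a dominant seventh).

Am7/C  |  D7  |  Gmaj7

ii65 - V7 - I7

Am7/C has root A, degree 2 in G major, so ii65.
D7: root D is the dominant; dominant seventh chord there is V7.
Gmaj7 has root G, degree 1 in G major, so I7.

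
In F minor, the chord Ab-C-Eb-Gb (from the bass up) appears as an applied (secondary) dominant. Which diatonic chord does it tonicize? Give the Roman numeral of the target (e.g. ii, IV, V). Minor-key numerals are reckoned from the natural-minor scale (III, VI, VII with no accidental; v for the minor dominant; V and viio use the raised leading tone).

VI

The chord is a dominant seventh chord on Ab.
A dominant resolves down a perfect fifth: Ab → Db. In F minor, Db is scale degree 6, i.e. VI.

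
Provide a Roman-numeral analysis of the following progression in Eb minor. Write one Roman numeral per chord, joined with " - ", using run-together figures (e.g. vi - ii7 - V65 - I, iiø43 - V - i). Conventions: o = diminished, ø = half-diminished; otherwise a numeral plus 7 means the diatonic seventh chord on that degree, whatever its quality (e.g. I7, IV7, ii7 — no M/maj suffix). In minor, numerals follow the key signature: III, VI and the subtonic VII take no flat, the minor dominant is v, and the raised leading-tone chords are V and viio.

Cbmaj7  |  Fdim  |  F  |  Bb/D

Cbmaj7 has root Cb, degree 6 in Eb minor, so VI7.
Fdim: root F is the supertonic; diminished triad there is iio.
F is the secondary dominant of V (major triad on F): V/V.
Bb/D: major triad on Bb = scale degree 5 → V6.

VI7 - iio - V/V - V6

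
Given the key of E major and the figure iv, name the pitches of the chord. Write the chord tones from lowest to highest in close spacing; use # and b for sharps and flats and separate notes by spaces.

Scale degree 4 in E major is A; here the chord built on it is altered to a minor triad. iv is the minor subdominant, borrowed from the parallel minor.
So the chord is A-C-E, a minor triad.

A C E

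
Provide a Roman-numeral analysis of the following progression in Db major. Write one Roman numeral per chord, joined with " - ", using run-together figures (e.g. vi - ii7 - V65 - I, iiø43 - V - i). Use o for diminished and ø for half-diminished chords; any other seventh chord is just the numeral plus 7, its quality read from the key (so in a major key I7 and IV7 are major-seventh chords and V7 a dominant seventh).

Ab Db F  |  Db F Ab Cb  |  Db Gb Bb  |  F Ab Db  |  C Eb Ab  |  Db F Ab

Ab-Db-F: major triad on Db = scale degree 1 → I64.
Db-F-Ab-Cb is the secondary dominant of IV (dominant seventh chord on Db): V7/IV.
Db-Gb-Bb: major triad on Gb = scale degree 4 → IV64.
F-Ab-Db has root Db, degree 1 in Db major, so I6.
C-Eb-Ab: root Ab is the dominant; major triad there is V6.
Db-F-Ab: major triad on Db = scale degree 1 → I.

I64 - V7/IV - IV64 - I6 - V6 - I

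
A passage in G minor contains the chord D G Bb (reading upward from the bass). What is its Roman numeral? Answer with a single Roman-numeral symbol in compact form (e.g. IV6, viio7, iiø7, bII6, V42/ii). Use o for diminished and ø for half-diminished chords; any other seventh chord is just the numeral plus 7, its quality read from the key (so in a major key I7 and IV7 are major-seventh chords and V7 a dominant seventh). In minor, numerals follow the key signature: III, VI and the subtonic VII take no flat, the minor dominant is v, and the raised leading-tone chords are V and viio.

i64

Stacked in thirds the chord is G-Bb-D: a minor triad on G.
G is scale degree 1 in G minor, and a minor triad on that degree is written i.
With D in the bass the chord is in second inversion, so the figured bass is 64.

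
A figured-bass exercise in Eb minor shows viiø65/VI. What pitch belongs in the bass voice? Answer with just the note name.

The applied chord viiø65/VI is rooted on Bb: Bb-Db-Fb-Ab.
The figure 65 means first inversion — the third is in the bass.

Db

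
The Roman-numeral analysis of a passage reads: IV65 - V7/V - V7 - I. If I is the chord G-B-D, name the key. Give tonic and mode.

The anchor chord is a major triad on G, labeled I.
If G is scale degree 1 and the mode makes that degree carry a major triad, the tonic is G and the mode is major.

G major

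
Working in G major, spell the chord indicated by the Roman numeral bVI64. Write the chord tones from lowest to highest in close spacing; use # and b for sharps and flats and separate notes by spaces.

bVI64 is a major triad on the lowered sixth degree, borrowed from the parallel minor. In G major that root is Eb.
So the chord is Eb-G-Bb, a major triad.
The figured bass 64 indicates second inversion, placing the fifth (Bb) in the bass: Bb-Eb-G.

Bb Eb G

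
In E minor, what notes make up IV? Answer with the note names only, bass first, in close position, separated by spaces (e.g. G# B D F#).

IV is the major subdominant, borrowed from the parallel major. In E minor that root is A.
So the chord is A-C#-E.

A C# E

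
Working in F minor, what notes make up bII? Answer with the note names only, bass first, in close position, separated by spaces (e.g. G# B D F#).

Gb Bb Db

bII is the Neapolitan chord — a major triad on the lowered second degree. In F minor that root is Gb.
So the chord is Gb-Bb-Db.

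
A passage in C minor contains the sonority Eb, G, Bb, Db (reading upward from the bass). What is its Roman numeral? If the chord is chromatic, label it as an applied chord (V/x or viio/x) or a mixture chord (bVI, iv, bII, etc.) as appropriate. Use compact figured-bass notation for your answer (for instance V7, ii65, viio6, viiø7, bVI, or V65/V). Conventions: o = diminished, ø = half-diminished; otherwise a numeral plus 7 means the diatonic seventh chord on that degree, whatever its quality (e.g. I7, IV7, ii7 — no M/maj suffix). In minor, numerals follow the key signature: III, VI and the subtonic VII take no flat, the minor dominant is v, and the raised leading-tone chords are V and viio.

V7/VI

Stacked in thirds the chord is Eb-G-Bb-Db: a dominant seventh chord on Eb.
Eb is not a diatonic chord root with this quality in C minor, but it lies a perfect fifth above Ab (VI), so the chord functions as an applied dominant of VI.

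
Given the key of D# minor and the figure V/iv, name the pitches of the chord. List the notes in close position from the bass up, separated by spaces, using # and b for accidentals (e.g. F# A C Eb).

The slash means an applied dominant: we want the dominant of iv. In D# minor, iv is G# minor, and its dominant is built on D#.
Building a major triad on D# gives D#-F##-A#.

D# F## A#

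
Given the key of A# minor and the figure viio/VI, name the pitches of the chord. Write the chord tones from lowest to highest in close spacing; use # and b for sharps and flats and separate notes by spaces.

E# G# B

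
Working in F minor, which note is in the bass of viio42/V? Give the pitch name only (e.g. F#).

Ab

The applied chord viio42/V is rooted on B: B-D-F-Ab.
The figure 42 means third inversion — the seventh is in the bass.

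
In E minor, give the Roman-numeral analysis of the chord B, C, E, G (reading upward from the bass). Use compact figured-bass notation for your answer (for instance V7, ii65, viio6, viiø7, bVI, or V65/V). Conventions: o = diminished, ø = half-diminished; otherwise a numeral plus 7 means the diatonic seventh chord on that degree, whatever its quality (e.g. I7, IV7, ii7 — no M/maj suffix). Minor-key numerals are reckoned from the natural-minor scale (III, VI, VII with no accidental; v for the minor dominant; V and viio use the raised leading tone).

VI42

Stacked in thirds the chord is C-E-G-B: a major seventh chord on C.
C is scale degree 6 in E minor, and a major seventh chord on that degree is written VI7.
With B in the bass the chord is in third inversion, so the figured bass is 42.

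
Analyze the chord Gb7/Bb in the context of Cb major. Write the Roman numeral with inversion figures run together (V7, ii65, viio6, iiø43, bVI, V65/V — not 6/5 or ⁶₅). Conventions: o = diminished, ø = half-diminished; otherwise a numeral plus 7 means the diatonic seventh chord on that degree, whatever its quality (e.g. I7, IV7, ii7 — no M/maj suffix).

V65

The pitches Gb-Bb-Db-Fb form a dominant seventh chord rooted on Gb.
In Cb major, Gb is the dominant; the diatonic dominant seventh chord there is V7.
With Bb in the bass the chord is in first inversion, so the figured bass is 65.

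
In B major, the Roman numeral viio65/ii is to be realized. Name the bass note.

D#

The applied chord viio65/ii is rooted on B#: B#-D#-F#-A.
The figure 65 means first inversion — the third is in the bass.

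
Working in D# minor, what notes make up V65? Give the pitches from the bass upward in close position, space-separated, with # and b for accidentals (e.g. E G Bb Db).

In D# minor, the dominant is A#. The dominant is major (leading tone raised), so V is a dominant seventh chord.
That chord is spelled A#-C##-E#-G#.
With the 65 figure the chord is in first inversion; from the bass C## upward in close position it reads C##-E#-G#-A#.

C## E# G# A#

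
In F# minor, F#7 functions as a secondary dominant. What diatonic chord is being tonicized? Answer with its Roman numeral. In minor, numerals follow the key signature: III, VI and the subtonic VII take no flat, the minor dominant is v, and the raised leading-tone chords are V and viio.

iv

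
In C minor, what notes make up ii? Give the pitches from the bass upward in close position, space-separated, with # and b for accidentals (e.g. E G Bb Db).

Scale degree 2 in C minor is D; here the chord built on it is altered to a minor triad. ii is the minor supertonic, borrowed from the parallel major (the Dorian ii).
So the chord is D-F-A.

D F A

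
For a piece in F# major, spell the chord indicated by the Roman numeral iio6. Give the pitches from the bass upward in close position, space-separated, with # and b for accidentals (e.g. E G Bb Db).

iio6 is the diminished supertonic triad, borrowed from the parallel minor. In F# major that root is G#.
So the chord is G#-B-D.
With the 6 figure the chord is in first inversion; from the bass B upward in close position it reads B-D-G#.

B D G#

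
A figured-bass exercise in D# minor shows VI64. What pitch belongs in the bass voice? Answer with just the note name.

F#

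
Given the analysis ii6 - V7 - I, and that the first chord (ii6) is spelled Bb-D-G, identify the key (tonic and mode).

F major

The anchor chord is a minor triad on G, labeled ii6.
ii6 on G implies G is the supertonic; that puts the tonic at F, and the lowercase numeral fits major mode.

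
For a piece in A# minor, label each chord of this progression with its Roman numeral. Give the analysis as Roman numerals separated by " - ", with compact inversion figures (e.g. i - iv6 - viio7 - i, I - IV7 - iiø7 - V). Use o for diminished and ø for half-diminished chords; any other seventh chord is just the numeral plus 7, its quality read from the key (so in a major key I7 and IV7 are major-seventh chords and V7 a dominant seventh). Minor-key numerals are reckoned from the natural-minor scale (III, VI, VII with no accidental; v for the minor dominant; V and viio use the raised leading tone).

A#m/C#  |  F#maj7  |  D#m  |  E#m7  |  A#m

i6 - VI7 - iv - v7 - i

A#m/C#: minor triad on A# = scale degree 1 → i6.
F#maj7: major seventh chord on F# = scale degree 6 → VI7.
D#m: minor triad on D# = scale degree 4 → iv.
E#m7 has root E#, degree 5 in A# minor, so v7.
A#m: minor triad on A# = scale degree 1 → i.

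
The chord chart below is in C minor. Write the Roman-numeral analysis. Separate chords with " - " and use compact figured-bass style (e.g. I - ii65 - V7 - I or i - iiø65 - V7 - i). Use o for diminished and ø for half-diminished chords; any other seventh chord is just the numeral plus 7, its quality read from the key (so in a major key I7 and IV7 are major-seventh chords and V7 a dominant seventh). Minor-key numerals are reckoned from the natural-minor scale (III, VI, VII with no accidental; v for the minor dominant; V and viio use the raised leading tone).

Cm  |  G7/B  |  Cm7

Cm has root C, degree 1 in C minor, so i.
G7/B: root G is the dominant; dominant seventh chord there is V65.
Cm7: minor seventh chord on C = scale degree 1 → i7.

i - V65 - i7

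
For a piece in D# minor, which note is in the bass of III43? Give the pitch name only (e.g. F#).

III in D# minor has root F#; the chord is F#-A#-C#-E#.
The figure 43 means second inversion — the fifth is in the bass.

C#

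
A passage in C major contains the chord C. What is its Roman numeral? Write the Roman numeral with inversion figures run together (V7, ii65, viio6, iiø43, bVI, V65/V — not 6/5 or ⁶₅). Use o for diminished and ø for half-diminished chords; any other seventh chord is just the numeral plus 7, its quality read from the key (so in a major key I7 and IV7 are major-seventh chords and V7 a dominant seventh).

I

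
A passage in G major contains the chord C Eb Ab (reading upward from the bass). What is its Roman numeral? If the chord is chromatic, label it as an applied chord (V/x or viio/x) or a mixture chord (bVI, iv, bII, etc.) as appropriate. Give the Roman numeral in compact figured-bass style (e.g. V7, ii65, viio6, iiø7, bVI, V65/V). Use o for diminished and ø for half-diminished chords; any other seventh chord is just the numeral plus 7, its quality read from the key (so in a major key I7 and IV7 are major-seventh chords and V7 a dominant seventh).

The pitches Ab-C-Eb form a major triad rooted on Ab.
Ab is the lowered second degree of G major (diatonic 2 would be A). This is the Neapolitan sixth — a major triad on the lowered second degree, here in its customary first inversion.
With C in the bass the chord is in first inversion, so the figured bass is 6.

bII6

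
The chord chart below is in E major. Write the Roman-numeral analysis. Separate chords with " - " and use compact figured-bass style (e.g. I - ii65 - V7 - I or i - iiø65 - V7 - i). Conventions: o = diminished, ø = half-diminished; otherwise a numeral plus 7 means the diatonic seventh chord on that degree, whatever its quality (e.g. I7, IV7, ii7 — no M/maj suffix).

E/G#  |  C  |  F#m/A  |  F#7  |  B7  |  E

I6 - bVI - ii6 - V7/V - V7 - I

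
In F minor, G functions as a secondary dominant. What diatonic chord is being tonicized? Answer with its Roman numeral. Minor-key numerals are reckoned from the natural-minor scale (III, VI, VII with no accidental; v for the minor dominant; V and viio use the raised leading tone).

The chord is a major triad on G.
A dominant resolves down a perfect fifth: G → C. In F minor, C is scale degree 5, i.e. V.

V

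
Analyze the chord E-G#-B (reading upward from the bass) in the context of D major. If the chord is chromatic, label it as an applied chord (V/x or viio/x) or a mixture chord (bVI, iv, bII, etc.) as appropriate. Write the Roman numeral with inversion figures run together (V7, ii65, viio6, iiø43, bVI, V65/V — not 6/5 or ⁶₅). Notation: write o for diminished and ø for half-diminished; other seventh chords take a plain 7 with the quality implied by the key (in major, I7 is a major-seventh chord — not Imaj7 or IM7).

V/V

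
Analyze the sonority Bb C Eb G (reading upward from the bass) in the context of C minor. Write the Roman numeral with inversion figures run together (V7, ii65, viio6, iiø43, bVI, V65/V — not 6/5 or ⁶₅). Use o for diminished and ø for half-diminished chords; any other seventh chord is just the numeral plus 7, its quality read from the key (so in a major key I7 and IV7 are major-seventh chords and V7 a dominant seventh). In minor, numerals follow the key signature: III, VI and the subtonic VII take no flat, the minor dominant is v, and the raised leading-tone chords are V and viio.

Stacked in thirds the chord is C-Eb-G-Bb: a minor seventh chord on C.
C is scale degree 1 in C minor, and a minor seventh chord on that degree is written i7.
With Bb in the bass the chord is in third inversion, so the figured bass is 42.

i42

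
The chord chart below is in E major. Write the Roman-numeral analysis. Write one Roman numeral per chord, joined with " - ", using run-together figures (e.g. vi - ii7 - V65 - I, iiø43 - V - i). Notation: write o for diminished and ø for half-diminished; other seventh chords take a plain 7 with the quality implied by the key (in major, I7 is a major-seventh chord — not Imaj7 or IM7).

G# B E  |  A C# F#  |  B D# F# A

I6 - ii6 - V7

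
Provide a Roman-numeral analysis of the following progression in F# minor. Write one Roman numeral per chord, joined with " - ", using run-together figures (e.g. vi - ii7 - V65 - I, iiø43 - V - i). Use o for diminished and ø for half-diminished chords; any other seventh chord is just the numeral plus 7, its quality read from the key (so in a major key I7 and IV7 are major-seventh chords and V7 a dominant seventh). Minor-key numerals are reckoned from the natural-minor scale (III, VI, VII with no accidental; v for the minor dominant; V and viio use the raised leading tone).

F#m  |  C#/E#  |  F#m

F#m has root F#, degree 1 in F# minor, so i.
C#/E#: root C# is the dominant; major triad there is V6.
F#m: root F# is the tonic; minor triad there is i.

i - V6 - i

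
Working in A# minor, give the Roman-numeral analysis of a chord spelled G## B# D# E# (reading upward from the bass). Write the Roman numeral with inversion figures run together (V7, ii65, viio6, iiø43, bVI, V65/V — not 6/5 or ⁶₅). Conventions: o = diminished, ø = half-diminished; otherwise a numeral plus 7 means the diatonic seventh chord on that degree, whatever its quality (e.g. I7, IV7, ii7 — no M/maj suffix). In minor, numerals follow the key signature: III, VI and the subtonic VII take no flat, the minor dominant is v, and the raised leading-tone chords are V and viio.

The pitches E#-G##-B#-D# form a dominant seventh chord rooted on E#.
In A# minor, E# is the dominant; the diatonic dominant seventh chord there is V7.
With G## in the bass the chord is in first inversion, so the figured bass is 65.

V65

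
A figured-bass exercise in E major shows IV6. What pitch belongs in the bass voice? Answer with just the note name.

IV in E major has root A; the chord is A-C#-E.
The figure 6 means first inversion — the third is in the bass.

C#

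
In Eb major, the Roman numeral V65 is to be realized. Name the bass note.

D

V in Eb major has root Bb; the chord is Bb-D-F-Ab.
The figure 65 means first inversion — the third is in the bass.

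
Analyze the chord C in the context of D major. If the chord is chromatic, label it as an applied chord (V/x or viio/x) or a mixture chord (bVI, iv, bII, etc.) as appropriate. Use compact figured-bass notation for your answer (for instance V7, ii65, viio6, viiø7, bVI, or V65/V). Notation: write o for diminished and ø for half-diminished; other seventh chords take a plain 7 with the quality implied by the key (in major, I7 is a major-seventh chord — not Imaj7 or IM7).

bVII

The pitches C-E-G form a major triad rooted on C.
C is the lowered seventh degree of D major (diatonic 7 would be C#). This is a major triad on the lowered seventh degree (the subtonic), borrowed from the parallel minor.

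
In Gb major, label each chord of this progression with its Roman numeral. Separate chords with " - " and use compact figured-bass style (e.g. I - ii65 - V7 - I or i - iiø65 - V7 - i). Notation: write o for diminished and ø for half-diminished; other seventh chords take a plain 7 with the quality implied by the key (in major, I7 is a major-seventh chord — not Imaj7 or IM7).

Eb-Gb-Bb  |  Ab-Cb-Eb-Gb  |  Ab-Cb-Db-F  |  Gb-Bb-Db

Eb-Gb-Bb: minor triad on Eb = scale degree 6 → vi.
Ab-Cb-Eb-Gb: minor seventh chord on Ab = scale degree 2 → ii7.
Ab-Cb-Db-F has root Db, degree 5 in Gb major, so V43.
Gb-Bb-Db: major triad on Gb = scale degree 1 → I.

vi - ii7 - V43 - I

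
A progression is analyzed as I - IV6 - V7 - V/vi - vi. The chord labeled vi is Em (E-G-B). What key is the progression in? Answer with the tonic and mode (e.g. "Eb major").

G major

The chord Em is a minor triad rooted on E; its label is vi.
Counting down 5 scale steps from E places the tonic on G; a minor triad on degree 6 is diatonic only in major.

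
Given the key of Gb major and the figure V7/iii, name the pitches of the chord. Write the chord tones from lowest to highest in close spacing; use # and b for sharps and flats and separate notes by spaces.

F A C Eb

The slash means an applied dominant: we want the dominant of iii. In Gb major, iii is Bb minor, and its dominant is built on F.
Building a dominant seventh chord on F gives F-A-C-Eb.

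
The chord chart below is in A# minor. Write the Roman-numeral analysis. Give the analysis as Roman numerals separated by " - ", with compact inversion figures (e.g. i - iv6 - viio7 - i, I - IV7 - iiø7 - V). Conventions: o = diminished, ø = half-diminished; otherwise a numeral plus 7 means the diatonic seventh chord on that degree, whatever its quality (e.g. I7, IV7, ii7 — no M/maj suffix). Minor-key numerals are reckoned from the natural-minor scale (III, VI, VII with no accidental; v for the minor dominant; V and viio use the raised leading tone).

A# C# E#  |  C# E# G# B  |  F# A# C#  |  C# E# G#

A#-C#-E# has root A#, degree 1 in A# minor, so i.
C#-E#-G#-B is the secondary dominant of VI (dominant seventh chord on C#): V7/VI.
F#-A#-C#: root F# is the submediant; major triad there is VI.
C#-E#-G#: root C# is the mediant; major triad there is III.

i - V7/VI - VI - III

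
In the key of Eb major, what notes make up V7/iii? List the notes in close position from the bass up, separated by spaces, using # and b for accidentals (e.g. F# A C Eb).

D F# A C

V7/iii is a secondary dominant — the dominant seventh of iii. iii in Eb major is G, so the applied chord's root is D, a perfect fifth above.
Building a dominant seventh chord on D gives D-F#-A-C.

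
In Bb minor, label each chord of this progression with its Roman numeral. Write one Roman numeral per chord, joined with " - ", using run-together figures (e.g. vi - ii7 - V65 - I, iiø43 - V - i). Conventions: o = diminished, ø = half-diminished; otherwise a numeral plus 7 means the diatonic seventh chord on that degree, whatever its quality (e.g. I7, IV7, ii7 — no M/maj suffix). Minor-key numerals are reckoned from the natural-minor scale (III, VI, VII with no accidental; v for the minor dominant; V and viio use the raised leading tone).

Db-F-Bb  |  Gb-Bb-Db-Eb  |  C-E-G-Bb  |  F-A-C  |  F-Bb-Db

i6 - iv65 - V7/V - V - i64

Db-F-Bb has root Bb, degree 1 in Bb minor, so i6.
Gb-Bb-Db-Eb: minor seventh chord on Eb = scale degree 4 → iv65.
C-E-G-Bb is the secondary dominant of V (dominant seventh chord on C): V7/V.
F-A-C has root F, degree 5 in Bb minor, so V.
F-Bb-Db: minor triad on Bb = scale degree 1 → i64.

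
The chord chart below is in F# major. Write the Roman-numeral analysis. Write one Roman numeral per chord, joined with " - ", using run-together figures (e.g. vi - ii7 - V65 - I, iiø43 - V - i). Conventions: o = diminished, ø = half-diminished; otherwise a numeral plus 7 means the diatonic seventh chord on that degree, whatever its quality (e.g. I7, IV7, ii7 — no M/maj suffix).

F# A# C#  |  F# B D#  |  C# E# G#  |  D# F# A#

I - IV64 - V - vi

F#-A#-C#: root F# is the tonic; major triad there is I.
F#-B-D#: major triad on B = scale degree 4 → IV64.
C#-E#-G#: major triad on C# = scale degree 5 → V.
D#-F#-A#: root D# is the submediant; minor triad there is vi.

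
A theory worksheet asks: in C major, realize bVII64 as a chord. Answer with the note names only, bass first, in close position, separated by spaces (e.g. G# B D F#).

F Bb D

bVII64 is a major triad on the lowered seventh degree (the subtonic), borrowed from the parallel minor. In C major that root is Bb.
So the chord is Bb-D-F.
With the 64 figure the chord is in second inversion; from the bass F upward in close position it reads F-Bb-D.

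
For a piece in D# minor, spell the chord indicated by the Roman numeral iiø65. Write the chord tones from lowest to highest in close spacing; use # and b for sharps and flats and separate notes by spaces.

In D# minor, the second degree is E#, and the diatonic chord built there is a half-diminished seventh chord.
Stacking thirds from E# gives E#-G#-B-D#.
With the 65 figure the chord is in first inversion; from the bass G# upward in close position it reads G#-B-D#-E#.

G# B D# E#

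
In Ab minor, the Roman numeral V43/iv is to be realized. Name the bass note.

The applied chord V43/iv is rooted on Ab: Ab-C-Eb-Gb.
The figure 43 means second inversion — the fifth is in the bass.

Eb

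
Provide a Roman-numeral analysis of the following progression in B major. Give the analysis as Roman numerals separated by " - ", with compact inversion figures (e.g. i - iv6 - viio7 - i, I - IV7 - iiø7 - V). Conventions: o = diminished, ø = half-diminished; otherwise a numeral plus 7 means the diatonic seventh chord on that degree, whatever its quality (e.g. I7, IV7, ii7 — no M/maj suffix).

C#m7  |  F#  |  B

ii7 - V - I

C#m7 has root C#, degree 2 in B major, so ii7.
F# has root F#, degree 5 in B major, so V.
B: major triad on B = scale degree 1 → I.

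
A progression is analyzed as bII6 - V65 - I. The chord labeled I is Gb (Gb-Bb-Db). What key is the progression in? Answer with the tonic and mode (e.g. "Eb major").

Gb major

The chord Gb is a major triad rooted on Gb; its label is I.
If Gb is scale degree 1 and the mode makes that degree carry a major triad, the tonic is Gb and the mode is major.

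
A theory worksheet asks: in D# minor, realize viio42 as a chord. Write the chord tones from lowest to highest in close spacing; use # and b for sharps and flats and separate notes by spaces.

In D# minor, the leading-tone chord is built on the raised seventh degree, C##.
That chord is spelled C##-E#-G#-B.
With the 42 figure the chord is in third inversion; from the bass B upward in close position it reads B-C##-E#-G#.

B C## E# G#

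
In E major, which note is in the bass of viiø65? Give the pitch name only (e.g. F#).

viiø in E major has root D#; the chord is D#-F#-A-C#.
The figure 65 means first inversion — the third is in the bass.

F#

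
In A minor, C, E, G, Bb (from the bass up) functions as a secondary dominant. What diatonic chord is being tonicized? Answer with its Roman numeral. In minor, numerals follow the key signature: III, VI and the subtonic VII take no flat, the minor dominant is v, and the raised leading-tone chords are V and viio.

VI

The chord is a dominant seventh chord on C.
A dominant resolves down a perfect fifth: C → F. In A minor, F is scale degree 6, i.e. VI.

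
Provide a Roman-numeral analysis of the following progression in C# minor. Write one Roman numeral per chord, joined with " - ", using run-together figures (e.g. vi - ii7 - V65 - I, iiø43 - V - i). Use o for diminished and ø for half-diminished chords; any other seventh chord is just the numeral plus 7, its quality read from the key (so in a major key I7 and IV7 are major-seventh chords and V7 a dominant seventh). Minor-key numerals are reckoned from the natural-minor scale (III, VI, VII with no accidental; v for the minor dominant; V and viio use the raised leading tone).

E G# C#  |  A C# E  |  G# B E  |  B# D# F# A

i6 - VI - III6 - viio7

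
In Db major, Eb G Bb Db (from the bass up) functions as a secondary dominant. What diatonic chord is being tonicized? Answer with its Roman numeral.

V

The chord is a dominant seventh chord on Eb.
A dominant resolves down a perfect fifth: Eb → Ab. In Db major, Ab is scale degree 5, i.e. V.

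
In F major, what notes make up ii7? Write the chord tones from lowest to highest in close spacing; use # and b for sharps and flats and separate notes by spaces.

The numeral's case and figure indicate a minor seventh chord. In F major its root, scale degree 2, is G.
Stacking thirds from G gives G-Bb-D-F.

G Bb D F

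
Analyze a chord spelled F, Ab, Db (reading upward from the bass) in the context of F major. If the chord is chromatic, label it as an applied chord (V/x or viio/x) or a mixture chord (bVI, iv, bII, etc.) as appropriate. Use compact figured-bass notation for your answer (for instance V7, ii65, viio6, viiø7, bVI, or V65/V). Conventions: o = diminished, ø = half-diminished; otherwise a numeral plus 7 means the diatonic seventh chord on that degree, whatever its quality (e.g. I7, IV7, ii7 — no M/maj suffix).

bVI6

The pitches Db-F-Ab form a major triad rooted on Db.
Db is the lowered sixth degree of F major (diatonic 6 would be D). This is a major triad on the lowered sixth degree, borrowed from the parallel minor.
With F in the bass the chord is in first inversion, so the figured bass is 6.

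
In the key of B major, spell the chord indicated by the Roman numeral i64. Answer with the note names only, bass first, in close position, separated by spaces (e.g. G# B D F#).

Scale degree 1 in B major is B; here the chord built on it is altered to a minor triad. i64 is the minor tonic, borrowed from the parallel minor.
So the chord is B-D-F#, a minor triad.
With the 64 figure the chord is in second inversion; from the bass F# upward in close position it reads F#-B-D.

F# B D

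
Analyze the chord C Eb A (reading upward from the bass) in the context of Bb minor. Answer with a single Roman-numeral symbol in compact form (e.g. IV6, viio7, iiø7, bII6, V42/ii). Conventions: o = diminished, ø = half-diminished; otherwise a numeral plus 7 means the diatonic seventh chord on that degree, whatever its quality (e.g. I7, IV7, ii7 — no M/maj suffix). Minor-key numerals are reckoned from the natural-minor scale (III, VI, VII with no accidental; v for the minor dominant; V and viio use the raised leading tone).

viio6

Stacked in thirds the chord is A-C-Eb: a diminished triad on A.
In Bb minor, A is the leading tone; the diatonic diminished triad there is viio.
With C in the bass the chord is in first inversion, so the figured bass is 6.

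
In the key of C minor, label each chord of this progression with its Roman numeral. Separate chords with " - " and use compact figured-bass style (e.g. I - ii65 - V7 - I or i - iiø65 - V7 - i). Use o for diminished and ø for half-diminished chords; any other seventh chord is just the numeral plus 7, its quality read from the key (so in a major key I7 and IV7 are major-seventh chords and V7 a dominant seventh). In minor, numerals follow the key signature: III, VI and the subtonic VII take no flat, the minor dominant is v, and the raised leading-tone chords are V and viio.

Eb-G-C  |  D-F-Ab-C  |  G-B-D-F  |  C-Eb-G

i6 - iiø7 - V7 - i

Eb-G-C has root C, degree 1 in C minor, so i6.
D-F-Ab-C has root D, degree 2 in C minor, so iiø7.
G-B-D-F has root G, degree 5 in C minor, so V7.
C-Eb-G: root C is the tonic; minor triad there is i.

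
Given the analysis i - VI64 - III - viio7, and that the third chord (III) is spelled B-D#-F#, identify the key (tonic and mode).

G# minor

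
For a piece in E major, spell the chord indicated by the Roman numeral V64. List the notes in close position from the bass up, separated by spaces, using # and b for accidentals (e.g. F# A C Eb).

F# B D#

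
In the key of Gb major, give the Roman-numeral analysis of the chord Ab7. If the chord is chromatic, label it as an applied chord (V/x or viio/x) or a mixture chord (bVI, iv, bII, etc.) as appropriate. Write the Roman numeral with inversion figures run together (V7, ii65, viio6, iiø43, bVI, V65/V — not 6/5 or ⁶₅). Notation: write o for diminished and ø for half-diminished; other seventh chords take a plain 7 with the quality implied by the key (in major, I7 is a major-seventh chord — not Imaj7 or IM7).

Stacked in thirds the chord is Ab-C-Eb-Gb: a dominant seventh chord on Ab.
Ab is not a diatonic chord root with this quality in Gb major, but it lies a perfect fifth above Db (V), so the chord functions as an applied dominant of V.

V7/V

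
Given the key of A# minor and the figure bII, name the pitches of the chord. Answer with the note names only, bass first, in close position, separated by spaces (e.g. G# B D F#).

Scale degree 2 in A# minor is B#; lowering it a half step gives B. bII is the Neapolitan chord — a major triad on the lowered second degree.
So the chord is B-D#-F#, a major triad.

B D# F#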